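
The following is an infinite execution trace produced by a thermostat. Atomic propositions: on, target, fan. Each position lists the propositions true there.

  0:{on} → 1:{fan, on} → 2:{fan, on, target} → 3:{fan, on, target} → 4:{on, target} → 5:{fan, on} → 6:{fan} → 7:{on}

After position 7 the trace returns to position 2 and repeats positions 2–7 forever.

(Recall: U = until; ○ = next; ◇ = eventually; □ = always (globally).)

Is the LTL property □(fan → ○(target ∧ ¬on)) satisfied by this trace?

fan → ○(target ∧ ¬on) must hold at every position from 0 onward. It fails at position 1, so □(fan → ○(target ∧ ¬on)) is false.
Positions where fan holds: 1, 2, 3, 5, 6.
Check ○(target ∧ ¬on) at each: 1→fails, 2→fails, 3→fails, 5→fails, 6→fails.

No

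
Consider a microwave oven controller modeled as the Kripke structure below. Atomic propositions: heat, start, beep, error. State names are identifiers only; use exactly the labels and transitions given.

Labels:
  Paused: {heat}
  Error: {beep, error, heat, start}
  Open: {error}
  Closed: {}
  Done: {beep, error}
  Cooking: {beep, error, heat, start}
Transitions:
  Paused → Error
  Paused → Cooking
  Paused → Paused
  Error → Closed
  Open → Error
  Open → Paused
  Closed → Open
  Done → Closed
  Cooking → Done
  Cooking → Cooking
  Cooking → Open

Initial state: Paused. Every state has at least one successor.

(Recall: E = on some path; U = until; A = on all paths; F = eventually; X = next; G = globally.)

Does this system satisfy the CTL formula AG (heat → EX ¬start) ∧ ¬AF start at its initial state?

Yes

States satisfying heat → EX ¬start: {Paused, Error, Open, Closed, Done, Cooking}.
States satisfying AG (heat → EX ¬start): {Paused, Error, Open, Closed, Done, Cooking}.
States satisfying start: {Error, Cooking}.
States satisfying AF start: {Error, Cooking}.
States satisfying ¬AF start: {Paused, Open, Closed, Done}.
States satisfying AG (heat → EX ¬start) ∧ ¬AF start: {Paused, Open, Closed, Done}.
Paused ∈ Sat(AG (heat → EX ¬start) ∧ ¬AF start).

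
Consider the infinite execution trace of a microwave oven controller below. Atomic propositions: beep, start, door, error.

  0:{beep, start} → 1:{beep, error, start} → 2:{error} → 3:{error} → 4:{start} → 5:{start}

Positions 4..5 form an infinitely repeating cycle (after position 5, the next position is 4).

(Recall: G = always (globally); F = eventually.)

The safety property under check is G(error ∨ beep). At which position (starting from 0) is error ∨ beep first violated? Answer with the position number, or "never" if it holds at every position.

4

Check error ∨ beep at each position in order: 0 ✓, 1 ✓, 2 ✓, 3 ✓.
At position 4 the labels are {start}, so error ∨ beep is false there. This is the first violation.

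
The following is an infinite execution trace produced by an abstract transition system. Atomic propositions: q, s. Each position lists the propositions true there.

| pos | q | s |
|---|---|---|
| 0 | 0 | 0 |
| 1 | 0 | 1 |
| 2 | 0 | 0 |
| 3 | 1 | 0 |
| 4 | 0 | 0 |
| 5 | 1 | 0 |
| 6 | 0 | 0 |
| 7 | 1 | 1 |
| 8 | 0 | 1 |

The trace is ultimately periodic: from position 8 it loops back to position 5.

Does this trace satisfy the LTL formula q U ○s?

Walking from position 0: ○s first holds at position 0, and q holds at every earlier position along the way, so q U ○s holds.

Satisfied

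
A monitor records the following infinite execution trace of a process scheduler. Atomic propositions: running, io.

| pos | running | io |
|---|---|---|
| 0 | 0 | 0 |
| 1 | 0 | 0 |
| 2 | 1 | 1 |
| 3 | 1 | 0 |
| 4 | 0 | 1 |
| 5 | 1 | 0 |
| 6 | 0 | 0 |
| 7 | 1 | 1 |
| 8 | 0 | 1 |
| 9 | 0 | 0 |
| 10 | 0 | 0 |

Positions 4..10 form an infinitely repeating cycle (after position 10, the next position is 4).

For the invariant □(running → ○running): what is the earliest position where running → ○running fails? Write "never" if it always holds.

3

Check running → ○running at each position in order: 0 ✓, 1 ✓, 2 ✓.
At position 3 the labels are {running} and the next position 4 has {io}, so running → ○running is false there. This is the first violation.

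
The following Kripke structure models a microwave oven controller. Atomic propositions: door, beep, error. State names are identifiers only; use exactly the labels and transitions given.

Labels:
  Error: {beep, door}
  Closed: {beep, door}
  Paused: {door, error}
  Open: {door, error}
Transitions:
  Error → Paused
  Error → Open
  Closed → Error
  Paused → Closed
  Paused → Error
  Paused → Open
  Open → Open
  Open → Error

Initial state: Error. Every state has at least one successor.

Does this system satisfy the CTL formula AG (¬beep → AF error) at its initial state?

Holds

States satisfying ¬beep → AF error: {Error, Closed, Paused, Open}.
States satisfying AG (¬beep → AF error): {Error, Closed, Paused, Open}.
Every state reachable from Error satisfies ¬beep → AF error.
Error ∈ Sat(AG (¬beep → AF error)).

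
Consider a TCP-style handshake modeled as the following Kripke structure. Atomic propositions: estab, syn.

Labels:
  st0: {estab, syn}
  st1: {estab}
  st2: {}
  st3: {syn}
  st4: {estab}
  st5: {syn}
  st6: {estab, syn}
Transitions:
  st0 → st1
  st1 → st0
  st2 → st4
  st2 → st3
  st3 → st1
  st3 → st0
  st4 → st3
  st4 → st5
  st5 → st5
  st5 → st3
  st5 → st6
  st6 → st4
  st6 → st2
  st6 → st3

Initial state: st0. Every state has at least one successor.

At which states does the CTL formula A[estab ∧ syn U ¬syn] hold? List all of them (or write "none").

{st0, st1, st2, st4}

States satisfying estab ∧ syn: {st0, st6}.
States satisfying ¬syn: {st1, st2, st4}.
States satisfying A[estab ∧ syn U ¬syn]: {st0, st1, st2, st4}.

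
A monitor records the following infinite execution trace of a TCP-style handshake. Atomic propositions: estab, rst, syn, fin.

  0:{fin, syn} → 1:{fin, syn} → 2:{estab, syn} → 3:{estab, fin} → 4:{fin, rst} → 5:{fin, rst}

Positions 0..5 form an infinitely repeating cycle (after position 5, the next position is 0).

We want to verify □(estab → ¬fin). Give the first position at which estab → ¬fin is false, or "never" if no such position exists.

3

Check estab → ¬fin at each position in order: 0 ✓, 1 ✓, 2 ✓.
At position 3 the labels are {estab, fin}, so estab → ¬fin is false there. This is the first violation.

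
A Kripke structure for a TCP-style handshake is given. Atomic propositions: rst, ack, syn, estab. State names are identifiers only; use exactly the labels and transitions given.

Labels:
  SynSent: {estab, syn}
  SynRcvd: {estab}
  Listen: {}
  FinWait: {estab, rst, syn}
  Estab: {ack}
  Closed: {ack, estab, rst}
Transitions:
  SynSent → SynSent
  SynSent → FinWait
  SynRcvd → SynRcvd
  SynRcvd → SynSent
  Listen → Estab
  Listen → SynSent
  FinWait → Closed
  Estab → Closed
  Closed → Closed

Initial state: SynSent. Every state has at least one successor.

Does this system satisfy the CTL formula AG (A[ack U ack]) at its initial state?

No

States satisfying A[ack U ack]: {Estab, Closed}.
States satisfying AG (A[ack U ack]): {Estab, Closed}.
FinWait is reachable from SynSent and violates A[ack U ack], so AG fails at SynSent.
SynSent ∉ Sat(AG (A[ack U ack])).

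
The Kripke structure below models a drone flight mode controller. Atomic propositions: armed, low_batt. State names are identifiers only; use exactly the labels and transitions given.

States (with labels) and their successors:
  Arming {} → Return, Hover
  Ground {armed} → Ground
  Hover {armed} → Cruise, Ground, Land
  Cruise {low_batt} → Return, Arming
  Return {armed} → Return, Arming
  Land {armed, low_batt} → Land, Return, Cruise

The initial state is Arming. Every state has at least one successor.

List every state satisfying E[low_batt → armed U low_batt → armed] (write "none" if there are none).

States satisfying low_batt → armed: {Arming, Ground, Hover, Return, Land}.
States satisfying E[low_batt → armed U low_batt → armed]: {Arming, Ground, Hover, Return, Land}.

{Arming, Ground, Hover, Return, Land}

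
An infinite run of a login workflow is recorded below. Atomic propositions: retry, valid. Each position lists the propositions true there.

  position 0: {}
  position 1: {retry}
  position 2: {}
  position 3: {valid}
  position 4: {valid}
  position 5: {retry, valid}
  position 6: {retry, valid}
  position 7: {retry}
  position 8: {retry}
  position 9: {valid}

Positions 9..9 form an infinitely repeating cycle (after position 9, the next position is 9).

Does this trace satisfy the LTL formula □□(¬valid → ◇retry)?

Holds

□(¬valid → ◇retry) holds at every position 0..9, and those are all positions ever visited, so □□(¬valid → ◇retry) holds.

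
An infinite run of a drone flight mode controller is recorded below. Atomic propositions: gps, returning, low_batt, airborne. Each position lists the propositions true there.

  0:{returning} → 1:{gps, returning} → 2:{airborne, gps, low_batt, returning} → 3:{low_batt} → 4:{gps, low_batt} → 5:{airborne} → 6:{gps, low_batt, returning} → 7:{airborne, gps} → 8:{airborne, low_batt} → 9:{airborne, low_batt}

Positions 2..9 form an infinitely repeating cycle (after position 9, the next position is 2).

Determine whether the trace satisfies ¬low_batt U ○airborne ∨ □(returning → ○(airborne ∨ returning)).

Walking from position 0: ○airborne first holds at position 1, and ¬low_batt holds at every earlier position along the way, so ¬low_batt U ○airborne holds.
returning → ○(airborne ∨ returning) must hold at every position from 0 onward. It fails at position 2, so □(returning → ○(airborne ∨ returning)) is false.
Positions where returning holds: 0, 1, 2, 6.
Check ○(airborne ∨ returning) at each: 0→ok, 1→ok, 2→fails, 6→ok.
At position 0: ¬low_batt U ○airborne is true; □(returning → ○(airborne ∨ returning)) is false; so ¬low_batt U ○airborne ∨ □(returning → ○(airborne ∨ returning)) is true.

Holds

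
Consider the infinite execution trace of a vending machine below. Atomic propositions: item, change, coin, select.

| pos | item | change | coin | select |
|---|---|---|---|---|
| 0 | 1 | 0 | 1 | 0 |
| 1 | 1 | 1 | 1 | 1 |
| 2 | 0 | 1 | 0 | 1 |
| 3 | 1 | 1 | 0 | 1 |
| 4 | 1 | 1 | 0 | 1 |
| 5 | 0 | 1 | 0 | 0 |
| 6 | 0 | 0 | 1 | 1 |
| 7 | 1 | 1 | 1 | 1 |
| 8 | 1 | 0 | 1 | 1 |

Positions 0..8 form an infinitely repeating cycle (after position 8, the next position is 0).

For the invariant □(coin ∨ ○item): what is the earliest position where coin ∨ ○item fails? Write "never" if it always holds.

Check coin ∨ ○item at each position in order: 0 ✓, 1 ✓, 2 ✓, 3 ✓.
At position 4 the labels are {change, item, select} and the next position 5 has {change}, so coin ∨ ○item is false there. This is the first violation.

4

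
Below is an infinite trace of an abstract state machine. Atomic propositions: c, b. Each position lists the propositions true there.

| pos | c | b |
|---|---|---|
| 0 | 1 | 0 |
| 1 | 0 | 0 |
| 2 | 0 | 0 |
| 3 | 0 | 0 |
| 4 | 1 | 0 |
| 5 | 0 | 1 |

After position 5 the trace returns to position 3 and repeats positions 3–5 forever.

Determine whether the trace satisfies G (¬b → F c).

Holds

¬b → F c holds at every position 0..5, and those are all positions ever visited, so G (¬b → F c) holds.
Positions where ¬b holds: 0, 1, 2, 3, 4.
Check F c at each: 0→ok, 1→ok, 2→ok, 3→ok, 4→ok.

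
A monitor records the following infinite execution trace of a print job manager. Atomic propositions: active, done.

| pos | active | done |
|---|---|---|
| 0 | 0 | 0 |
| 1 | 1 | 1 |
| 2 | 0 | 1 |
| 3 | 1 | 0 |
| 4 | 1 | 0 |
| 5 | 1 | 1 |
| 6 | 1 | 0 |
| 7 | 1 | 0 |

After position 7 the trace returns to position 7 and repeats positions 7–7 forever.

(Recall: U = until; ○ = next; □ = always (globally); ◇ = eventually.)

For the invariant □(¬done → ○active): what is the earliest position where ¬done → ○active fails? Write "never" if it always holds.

¬done → ○active holds at every position 0..7, and those are all the positions the trace ever visits, so the invariant □(¬done → ○active) is never violated.

never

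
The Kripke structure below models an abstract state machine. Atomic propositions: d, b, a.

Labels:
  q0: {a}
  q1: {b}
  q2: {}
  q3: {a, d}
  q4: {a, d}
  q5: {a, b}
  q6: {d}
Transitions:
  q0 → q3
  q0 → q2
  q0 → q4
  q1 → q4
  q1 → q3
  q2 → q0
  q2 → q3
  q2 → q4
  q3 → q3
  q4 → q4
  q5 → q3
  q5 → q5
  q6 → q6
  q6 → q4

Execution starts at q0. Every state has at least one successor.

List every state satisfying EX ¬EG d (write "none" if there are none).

{q0, q2, q5}

States satisfying ¬EG d: {q0, q1, q2, q5}.
States satisfying EX ¬EG d: {q0, q2, q5}.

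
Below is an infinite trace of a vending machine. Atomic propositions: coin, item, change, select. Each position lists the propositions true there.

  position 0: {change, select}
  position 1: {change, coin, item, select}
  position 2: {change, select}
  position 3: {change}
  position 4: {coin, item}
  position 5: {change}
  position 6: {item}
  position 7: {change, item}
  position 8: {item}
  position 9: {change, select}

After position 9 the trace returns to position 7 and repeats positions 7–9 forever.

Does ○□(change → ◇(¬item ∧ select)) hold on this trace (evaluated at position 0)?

Yes

The position after 0 is 1; □(change → ◇(¬item ∧ select)) is true there.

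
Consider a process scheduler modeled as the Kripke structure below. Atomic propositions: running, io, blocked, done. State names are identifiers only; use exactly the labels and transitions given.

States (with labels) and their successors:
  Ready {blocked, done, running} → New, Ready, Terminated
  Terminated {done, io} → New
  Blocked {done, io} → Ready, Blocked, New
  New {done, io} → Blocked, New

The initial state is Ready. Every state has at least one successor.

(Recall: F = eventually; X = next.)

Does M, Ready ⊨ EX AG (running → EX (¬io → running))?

States satisfying AG (running → EX (¬io → running)): {Ready, Terminated, Blocked, New}.
States satisfying EX AG (running → EX (¬io → running)): {Ready, Terminated, Blocked, New}.
Ready ∈ Sat(EX AG (running → EX (¬io → running))).

Yes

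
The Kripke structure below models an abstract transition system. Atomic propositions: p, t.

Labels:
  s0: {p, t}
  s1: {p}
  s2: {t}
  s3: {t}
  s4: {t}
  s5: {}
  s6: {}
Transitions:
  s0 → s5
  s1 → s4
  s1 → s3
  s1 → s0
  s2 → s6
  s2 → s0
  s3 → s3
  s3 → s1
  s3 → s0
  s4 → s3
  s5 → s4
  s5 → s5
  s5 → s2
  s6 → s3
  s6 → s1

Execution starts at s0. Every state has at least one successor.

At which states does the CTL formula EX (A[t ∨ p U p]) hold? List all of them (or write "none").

{s1, s2, s3, s6}

States satisfying A[t ∨ p U p]: {s0, s1}.
States satisfying EX (A[t ∨ p U p]): {s1, s2, s3, s6}.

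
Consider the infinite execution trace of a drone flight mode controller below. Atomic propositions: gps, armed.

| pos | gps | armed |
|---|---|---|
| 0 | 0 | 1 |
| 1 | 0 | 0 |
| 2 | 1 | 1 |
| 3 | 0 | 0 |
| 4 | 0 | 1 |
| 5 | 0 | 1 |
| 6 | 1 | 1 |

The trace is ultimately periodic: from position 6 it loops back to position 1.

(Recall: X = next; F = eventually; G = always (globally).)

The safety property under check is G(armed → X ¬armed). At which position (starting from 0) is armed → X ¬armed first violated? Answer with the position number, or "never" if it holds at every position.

Check armed → X ¬armed at each position in order: 0 ✓, 1 ✓, 2 ✓, 3 ✓.
At position 4 the labels are {armed} and the next position 5 has {armed}, so armed → X ¬armed is false there. This is the first violation.

4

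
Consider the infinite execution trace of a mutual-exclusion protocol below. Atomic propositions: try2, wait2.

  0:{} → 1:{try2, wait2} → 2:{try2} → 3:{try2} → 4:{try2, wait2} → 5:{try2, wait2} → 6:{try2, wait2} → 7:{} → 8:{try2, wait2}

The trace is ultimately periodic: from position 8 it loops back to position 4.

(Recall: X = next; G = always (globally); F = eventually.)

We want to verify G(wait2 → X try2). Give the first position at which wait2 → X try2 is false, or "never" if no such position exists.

Check wait2 → X try2 at each position in order: 0 ✓, 1 ✓, 2 ✓, 3 ✓, 4 ✓, 5 ✓.
At position 6 the labels are {try2, wait2} and the next position 7 has {}, so wait2 → X try2 is false there. This is the first violation.

6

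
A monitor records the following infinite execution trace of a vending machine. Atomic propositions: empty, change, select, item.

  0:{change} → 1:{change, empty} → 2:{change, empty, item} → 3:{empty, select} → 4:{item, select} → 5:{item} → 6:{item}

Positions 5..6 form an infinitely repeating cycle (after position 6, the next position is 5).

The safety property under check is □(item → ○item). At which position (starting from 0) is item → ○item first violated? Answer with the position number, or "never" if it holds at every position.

2

Check item → ○item at each position in order: 0 ✓, 1 ✓.
At position 2 the labels are {change, empty, item} and the next position 3 has {empty, select}, so item → ○item is false there. This is the first violation.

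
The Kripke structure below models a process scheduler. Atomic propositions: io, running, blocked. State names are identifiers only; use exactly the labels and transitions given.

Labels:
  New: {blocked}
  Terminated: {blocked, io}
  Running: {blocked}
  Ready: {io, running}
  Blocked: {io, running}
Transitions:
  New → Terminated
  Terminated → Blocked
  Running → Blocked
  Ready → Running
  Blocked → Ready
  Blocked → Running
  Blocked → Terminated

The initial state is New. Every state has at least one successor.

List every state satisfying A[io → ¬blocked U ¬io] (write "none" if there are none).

States satisfying io → ¬blocked: {New, Running, Ready, Blocked}.
States satisfying ¬io: {New, Running}.
States satisfying A[io → ¬blocked U ¬io]: {New, Running, Ready}.

{New, Running, Ready}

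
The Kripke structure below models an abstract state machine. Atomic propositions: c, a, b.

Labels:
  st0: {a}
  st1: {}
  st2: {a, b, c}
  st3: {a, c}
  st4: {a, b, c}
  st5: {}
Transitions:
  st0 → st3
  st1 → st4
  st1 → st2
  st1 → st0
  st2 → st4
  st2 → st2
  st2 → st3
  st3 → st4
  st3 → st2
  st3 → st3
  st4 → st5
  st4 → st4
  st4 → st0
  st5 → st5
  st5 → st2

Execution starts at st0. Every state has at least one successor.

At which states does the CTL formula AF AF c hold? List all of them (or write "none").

{st0, st1, st2, st3, st4}

States satisfying AF c: {st0, st1, st2, st3, st4}.
States satisfying AF AF c: {st0, st1, st2, st3, st4}.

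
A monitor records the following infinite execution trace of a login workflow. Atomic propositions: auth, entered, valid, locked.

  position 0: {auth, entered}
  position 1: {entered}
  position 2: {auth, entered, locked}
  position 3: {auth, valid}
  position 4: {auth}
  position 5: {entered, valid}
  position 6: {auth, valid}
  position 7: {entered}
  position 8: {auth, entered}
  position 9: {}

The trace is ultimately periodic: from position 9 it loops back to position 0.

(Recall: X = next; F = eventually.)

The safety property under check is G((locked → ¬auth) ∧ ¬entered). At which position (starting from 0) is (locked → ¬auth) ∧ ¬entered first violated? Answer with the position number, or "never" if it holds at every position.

At position 0 the labels are {auth, entered}, so (locked → ¬auth) ∧ ¬entered is false there. This is the first violation.

0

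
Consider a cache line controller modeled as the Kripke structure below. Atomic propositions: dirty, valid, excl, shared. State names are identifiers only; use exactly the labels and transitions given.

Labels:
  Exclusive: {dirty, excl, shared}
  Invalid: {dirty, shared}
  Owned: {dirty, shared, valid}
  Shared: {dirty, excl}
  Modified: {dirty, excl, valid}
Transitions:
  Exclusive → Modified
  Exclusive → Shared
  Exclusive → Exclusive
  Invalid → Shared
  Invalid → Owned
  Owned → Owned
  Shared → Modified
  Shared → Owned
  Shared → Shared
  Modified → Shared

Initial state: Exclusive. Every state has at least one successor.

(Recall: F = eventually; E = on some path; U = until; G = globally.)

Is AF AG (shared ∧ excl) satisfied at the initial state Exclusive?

No

States satisfying AG (shared ∧ excl): ∅.
States satisfying AF AG (shared ∧ excl): ∅.
There is a path from Exclusive along which AG (shared ∧ excl) never holds.
Exclusive ∉ Sat(AF AG (shared ∧ excl)).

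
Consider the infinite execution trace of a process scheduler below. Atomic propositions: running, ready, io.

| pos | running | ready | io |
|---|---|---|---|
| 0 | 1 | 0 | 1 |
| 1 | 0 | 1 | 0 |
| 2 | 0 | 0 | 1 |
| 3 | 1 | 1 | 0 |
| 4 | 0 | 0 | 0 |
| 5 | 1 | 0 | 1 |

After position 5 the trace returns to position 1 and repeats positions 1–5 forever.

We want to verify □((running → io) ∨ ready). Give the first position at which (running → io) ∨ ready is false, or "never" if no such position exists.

never

(running → io) ∨ ready holds at every position 0..5, and those are all the positions the trace ever visits, so the invariant □((running → io) ∨ ready) is never violated.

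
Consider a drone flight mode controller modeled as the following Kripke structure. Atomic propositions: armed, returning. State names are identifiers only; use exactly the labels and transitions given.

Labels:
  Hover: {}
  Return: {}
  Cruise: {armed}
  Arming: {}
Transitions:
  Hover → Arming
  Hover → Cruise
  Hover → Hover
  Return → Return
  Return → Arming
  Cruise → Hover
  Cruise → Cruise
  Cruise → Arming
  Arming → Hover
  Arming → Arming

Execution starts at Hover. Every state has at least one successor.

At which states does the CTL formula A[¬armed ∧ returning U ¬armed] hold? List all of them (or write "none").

States satisfying ¬armed ∧ returning: ∅.
States satisfying ¬armed: {Hover, Return, Arming}.
States satisfying A[¬armed ∧ returning U ¬armed]: {Hover, Return, Arming}.

{Hover, Return, Arming}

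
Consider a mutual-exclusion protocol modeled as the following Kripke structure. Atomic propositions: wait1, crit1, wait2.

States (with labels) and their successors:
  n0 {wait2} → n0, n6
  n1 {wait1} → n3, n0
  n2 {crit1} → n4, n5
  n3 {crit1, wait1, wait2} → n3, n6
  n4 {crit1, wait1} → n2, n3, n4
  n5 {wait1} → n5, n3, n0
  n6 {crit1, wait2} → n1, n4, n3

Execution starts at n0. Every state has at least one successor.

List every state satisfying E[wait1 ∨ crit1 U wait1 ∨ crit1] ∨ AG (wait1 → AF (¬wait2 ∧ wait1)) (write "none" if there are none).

States satisfying wait1 ∨ crit1: {n1, n2, n3, n4, n5, n6}.
States satisfying E[wait1 ∨ crit1 U wait1 ∨ crit1]: {n1, n2, n3, n4, n5, n6}.
States satisfying wait1 → AF (¬wait2 ∧ wait1): {n0, n1, n2, n4, n5, n6}.
States satisfying AG (wait1 → AF (¬wait2 ∧ wait1)): ∅.
States satisfying E[wait1 ∨ crit1 U wait1 ∨ crit1] ∨ AG (wait1 → AF (¬wait2 ∧ wait1)): {n1, n2, n3, n4, n5, n6}.

{n1, n2, n3, n4, n5, n6}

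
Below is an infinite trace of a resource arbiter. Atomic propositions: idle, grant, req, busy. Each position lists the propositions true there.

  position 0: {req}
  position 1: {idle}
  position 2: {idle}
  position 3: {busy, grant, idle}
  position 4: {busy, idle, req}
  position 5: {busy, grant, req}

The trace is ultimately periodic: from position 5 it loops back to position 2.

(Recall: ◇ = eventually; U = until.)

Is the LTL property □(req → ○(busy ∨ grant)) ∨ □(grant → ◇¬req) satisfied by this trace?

Yes

req → ○(busy ∨ grant) must hold at every position from 0 onward. It fails at position 0, so □(req → ○(busy ∨ grant)) is false.
Positions where req holds: 0, 4, 5.
Check ○(busy ∨ grant) at each: 0→fails, 4→ok, 5→fails.
grant → ◇¬req holds at every position 0..5, and those are all positions ever visited, so □(grant → ◇¬req) holds.
Positions where grant holds: 3, 5.
Check ◇¬req at each: 3→ok, 5→ok.
At position 0: □(req → ○(busy ∨ grant)) is false; □(grant → ◇¬req) is true; so □(req → ○(busy ∨ grant)) ∨ □(grant → ◇¬req) is true.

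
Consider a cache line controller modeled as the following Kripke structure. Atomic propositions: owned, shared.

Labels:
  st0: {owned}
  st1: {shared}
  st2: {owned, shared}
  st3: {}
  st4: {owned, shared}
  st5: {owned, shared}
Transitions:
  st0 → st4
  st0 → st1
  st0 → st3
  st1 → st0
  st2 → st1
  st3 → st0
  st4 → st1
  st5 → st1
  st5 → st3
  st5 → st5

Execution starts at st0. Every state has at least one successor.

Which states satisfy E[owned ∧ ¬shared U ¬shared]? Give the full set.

States satisfying owned ∧ ¬shared: {st0}.
States satisfying ¬shared: {st0, st3}.
States satisfying E[owned ∧ ¬shared U ¬shared]: {st0, st3}.

{st0, st3}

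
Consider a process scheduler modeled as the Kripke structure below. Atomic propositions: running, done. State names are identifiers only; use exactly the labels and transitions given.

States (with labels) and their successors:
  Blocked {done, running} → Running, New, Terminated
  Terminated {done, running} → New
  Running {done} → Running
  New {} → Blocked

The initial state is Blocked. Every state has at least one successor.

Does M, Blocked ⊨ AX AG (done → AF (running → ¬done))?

States satisfying AG (done → AF (running → ¬done)): {Blocked, Terminated, Running, New}.
States satisfying AX AG (done → AF (running → ¬done)): {Blocked, Terminated, Running, New}.
Blocked ∈ Sat(AX AG (done → AF (running → ¬done))).

Holds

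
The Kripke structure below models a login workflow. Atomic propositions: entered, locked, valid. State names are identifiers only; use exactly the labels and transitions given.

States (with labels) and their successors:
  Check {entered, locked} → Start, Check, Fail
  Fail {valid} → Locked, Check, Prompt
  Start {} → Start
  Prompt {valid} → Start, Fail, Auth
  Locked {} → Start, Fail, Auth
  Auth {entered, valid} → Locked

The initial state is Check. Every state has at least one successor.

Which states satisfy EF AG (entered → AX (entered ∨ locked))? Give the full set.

{Check, Fail, Start, Prompt, Locked, Auth}

States satisfying AG (entered → AX (entered ∨ locked)): {Start}.
States satisfying EF AG (entered → AX (entered ∨ locked)): {Check, Fail, Start, Prompt, Locked, Auth}.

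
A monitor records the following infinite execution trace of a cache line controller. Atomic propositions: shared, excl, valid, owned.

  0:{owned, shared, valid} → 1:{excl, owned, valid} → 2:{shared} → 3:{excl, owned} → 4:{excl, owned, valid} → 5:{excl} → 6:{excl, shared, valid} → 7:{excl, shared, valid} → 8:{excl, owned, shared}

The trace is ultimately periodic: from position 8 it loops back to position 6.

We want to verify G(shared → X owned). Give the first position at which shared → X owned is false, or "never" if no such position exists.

6

Check shared → X owned at each position in order: 0 ✓, 1 ✓, 2 ✓, 3 ✓, 4 ✓, 5 ✓.
At position 6 the labels are {excl, shared, valid} and the next position 7 has {excl, shared, valid}, so shared → X owned is false there. This is the first violation.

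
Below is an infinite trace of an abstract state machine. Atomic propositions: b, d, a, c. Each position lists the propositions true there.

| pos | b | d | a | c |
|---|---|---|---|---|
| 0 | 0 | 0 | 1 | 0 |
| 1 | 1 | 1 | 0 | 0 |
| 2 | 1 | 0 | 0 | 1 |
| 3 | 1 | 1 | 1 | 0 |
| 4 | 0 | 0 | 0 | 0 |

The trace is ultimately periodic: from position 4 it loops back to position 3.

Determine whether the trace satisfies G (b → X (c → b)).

Yes

b → X (c → b) holds at every position 0..4, and those are all positions ever visited, so G (b → X (c → b)) holds.
Positions where b holds: 1, 2, 3.
Check X (c → b) at each: 1→ok, 2→ok, 3→ok.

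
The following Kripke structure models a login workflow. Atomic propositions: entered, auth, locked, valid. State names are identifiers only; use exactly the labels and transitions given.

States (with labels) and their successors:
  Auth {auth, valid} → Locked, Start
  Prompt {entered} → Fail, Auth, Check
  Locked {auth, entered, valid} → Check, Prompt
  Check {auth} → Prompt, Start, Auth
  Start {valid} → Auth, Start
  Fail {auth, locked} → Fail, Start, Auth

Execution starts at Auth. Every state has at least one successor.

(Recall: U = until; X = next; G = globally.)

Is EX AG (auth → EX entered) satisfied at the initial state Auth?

No

States satisfying AG (auth → EX entered): ∅.
States satisfying EX AG (auth → EX entered): ∅.
No suitable path/successor from Auth witnesses the formula.
Auth ∉ Sat(EX AG (auth → EX entered)).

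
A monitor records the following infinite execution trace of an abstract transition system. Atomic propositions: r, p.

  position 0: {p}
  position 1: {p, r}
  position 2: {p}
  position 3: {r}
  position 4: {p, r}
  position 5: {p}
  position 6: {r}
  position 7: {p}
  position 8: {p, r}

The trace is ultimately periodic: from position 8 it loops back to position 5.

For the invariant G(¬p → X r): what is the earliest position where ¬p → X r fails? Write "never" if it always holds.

Check ¬p → X r at each position in order: 0 ✓, 1 ✓, 2 ✓, 3 ✓, 4 ✓, 5 ✓.
At position 6 the labels are {r} and the next position 7 has {p}, so ¬p → X r is false there. This is the first violation.

6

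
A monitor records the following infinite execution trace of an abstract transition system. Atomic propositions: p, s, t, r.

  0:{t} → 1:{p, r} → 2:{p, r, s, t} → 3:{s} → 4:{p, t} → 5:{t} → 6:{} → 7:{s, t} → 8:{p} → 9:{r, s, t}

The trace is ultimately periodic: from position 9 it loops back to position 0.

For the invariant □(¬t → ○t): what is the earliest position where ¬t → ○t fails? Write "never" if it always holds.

never

¬t → ○t holds at every position 0..9, and those are all the positions the trace ever visits, so the invariant □(¬t → ○t) is never violated.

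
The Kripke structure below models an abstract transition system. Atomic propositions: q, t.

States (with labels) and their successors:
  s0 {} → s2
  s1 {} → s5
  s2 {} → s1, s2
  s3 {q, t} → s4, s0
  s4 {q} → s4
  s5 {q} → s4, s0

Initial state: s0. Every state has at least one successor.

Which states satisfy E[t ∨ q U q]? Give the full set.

States satisfying t ∨ q: {s3, s4, s5}.
States satisfying q: {s3, s4, s5}.
States satisfying E[t ∨ q U q]: {s3, s4, s5}.

{s3, s4, s5}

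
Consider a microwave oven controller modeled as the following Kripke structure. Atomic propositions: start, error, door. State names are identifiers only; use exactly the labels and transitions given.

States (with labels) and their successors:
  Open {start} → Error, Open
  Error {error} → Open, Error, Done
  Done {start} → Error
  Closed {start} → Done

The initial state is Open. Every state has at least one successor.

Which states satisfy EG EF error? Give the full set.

{Open, Error, Done, Closed}

States satisfying EF error: {Open, Error, Done, Closed}.
States satisfying EG EF error: {Open, Error, Done, Closed}.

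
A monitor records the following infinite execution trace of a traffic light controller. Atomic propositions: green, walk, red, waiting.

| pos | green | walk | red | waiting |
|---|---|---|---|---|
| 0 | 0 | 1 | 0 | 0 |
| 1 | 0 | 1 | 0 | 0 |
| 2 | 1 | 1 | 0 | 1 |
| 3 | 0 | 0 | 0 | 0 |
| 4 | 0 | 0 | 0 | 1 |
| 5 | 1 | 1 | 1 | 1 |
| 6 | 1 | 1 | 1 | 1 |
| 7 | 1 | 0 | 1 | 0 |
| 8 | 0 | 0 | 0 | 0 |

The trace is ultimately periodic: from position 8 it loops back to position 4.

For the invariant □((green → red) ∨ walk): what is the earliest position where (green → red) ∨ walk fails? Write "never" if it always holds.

never

(green → red) ∨ walk holds at every position 0..8, and those are all the positions the trace ever visits, so the invariant □((green → red) ∨ walk) is never violated.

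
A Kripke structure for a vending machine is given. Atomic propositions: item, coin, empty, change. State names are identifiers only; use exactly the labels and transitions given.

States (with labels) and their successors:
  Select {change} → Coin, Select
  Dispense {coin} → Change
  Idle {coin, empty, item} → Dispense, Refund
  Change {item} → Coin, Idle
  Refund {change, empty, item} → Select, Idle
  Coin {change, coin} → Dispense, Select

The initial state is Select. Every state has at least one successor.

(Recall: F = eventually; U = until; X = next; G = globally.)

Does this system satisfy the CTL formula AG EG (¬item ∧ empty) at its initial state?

No

States satisfying EG (¬item ∧ empty): ∅.
States satisfying AG EG (¬item ∧ empty): ∅.
Change is reachable from Select and violates EG (¬item ∧ empty), so AG fails at Select.
Select ∉ Sat(AG EG (¬item ∧ empty)).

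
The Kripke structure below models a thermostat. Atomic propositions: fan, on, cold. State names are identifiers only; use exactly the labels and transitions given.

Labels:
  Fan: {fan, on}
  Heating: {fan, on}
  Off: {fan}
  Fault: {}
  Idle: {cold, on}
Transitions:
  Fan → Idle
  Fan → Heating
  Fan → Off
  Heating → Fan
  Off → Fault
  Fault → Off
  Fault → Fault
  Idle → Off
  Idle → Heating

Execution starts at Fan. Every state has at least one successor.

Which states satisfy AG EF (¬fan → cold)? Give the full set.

States satisfying EF (¬fan → cold): {Fan, Heating, Off, Fault, Idle}.
States satisfying AG EF (¬fan → cold): {Fan, Heating, Off, Fault, Idle}.

{Fan, Heating, Off, Fault, Idle}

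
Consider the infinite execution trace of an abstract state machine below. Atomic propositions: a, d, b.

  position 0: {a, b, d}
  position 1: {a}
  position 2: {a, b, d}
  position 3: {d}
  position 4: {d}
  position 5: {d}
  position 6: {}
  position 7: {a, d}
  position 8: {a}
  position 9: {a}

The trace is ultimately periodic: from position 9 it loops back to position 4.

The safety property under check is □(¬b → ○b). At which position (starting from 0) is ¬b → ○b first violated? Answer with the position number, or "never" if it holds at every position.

Check ¬b → ○b at each position in order: 0 ✓, 1 ✓, 2 ✓.
At position 3 the labels are {d} and the next position 4 has {d}, so ¬b → ○b is false there. This is the first violation.

3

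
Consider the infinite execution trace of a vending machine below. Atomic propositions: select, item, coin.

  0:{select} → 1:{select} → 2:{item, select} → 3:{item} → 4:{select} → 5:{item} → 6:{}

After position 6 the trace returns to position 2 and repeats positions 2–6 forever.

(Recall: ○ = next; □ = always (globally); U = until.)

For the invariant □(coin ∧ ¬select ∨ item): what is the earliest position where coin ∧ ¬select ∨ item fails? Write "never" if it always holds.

At position 0 the labels are {select}, so coin ∧ ¬select ∨ item is false there. This is the first violation.

0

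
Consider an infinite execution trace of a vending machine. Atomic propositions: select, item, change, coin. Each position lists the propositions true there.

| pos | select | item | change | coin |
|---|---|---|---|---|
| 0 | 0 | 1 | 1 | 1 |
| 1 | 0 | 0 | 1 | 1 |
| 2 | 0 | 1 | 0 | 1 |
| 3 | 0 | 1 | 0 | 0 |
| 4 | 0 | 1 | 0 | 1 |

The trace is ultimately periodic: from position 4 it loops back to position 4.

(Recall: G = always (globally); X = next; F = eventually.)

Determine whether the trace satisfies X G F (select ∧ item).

Does not hold

The position after 0 is 1; G F (select ∧ item) is false there.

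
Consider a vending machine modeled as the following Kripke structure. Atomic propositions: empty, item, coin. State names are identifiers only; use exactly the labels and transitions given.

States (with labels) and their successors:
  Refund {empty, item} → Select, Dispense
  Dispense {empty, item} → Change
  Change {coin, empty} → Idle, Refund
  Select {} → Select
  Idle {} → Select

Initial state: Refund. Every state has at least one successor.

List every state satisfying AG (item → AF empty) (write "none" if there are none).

{Refund, Dispense, Change, Select, Idle}

States satisfying item → AF empty: {Refund, Dispense, Change, Select, Idle}.
States satisfying AG (item → AF empty): {Refund, Dispense, Change, Select, Idle}.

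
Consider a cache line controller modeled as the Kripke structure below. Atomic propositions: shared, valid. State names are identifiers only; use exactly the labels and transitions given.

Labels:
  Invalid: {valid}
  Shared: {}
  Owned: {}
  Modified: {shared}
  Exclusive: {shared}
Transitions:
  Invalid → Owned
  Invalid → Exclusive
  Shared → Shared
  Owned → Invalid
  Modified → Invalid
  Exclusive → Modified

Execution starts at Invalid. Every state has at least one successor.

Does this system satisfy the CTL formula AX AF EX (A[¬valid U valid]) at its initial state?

States satisfying AF EX (A[¬valid U valid]): {Invalid, Owned, Modified, Exclusive}.
States satisfying AX AF EX (A[¬valid U valid]): {Invalid, Owned, Modified, Exclusive}.
Invalid ∈ Sat(AX AF EX (A[¬valid U valid])).

Satisfied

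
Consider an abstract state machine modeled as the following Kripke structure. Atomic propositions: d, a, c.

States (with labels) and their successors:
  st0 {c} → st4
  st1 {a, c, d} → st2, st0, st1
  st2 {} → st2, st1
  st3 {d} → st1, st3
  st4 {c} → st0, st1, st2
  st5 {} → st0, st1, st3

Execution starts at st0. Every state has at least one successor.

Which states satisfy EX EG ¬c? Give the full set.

States satisfying EG ¬c: {st2, st3, st5}.
States satisfying EX EG ¬c: {st1, st2, st3, st4, st5}.

{st1, st2, st3, st4, st5}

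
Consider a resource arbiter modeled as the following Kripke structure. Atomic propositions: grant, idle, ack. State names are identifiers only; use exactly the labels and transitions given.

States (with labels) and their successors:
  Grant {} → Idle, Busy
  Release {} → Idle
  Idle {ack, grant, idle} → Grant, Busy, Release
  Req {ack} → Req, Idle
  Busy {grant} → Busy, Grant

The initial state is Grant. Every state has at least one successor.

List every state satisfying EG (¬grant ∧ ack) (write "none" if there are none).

States satisfying ¬grant ∧ ack: {Req}.
States satisfying EG (¬grant ∧ ack): {Req}.

{Req}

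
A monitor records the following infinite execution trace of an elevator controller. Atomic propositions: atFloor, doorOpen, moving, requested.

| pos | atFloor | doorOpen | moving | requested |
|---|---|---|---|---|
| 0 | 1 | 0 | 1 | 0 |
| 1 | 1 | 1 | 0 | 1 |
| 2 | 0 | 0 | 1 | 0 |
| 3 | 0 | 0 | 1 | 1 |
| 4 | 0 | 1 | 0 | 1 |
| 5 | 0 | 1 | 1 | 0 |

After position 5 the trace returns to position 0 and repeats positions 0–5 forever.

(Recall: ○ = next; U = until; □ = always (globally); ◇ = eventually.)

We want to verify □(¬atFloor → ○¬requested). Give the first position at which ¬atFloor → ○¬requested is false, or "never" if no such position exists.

Check ¬atFloor → ○¬requested at each position in order: 0 ✓, 1 ✓.
At position 2 the labels are {moving} and the next position 3 has {moving, requested}, so ¬atFloor → ○¬requested is false there. This is the first violation.

2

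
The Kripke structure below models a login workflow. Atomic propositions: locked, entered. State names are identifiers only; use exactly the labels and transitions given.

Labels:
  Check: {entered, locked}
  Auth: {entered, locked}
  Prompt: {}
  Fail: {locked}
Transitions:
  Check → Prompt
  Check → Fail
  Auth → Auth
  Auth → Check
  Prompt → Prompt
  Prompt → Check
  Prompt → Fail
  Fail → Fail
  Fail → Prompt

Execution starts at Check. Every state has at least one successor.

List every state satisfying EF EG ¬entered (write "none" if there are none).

States satisfying EG ¬entered: {Prompt, Fail}.
States satisfying EF EG ¬entered: {Check, Auth, Prompt, Fail}.

{Check, Auth, Prompt, Fail}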